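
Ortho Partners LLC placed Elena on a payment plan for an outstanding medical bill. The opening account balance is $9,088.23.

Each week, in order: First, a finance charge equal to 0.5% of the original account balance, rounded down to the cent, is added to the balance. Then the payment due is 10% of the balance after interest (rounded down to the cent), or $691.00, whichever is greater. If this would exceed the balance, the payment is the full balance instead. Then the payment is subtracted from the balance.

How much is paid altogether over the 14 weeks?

Week 1: opening $9,088.23; interest $45.44 → $9,133.67; payment $913.36; balance $8,220.31
Week 2: opening $8,220.31; interest $45.44 → $8,265.75; payment $826.57; balance $7,439.18
Week 3: opening $7,439.18; interest $45.44 → $7,484.62; payment $748.46; balance $6,736.16
Week 4: opening $6,736.16; interest $45.44 → $6,781.60; payment $691.00; balance $6,090.60
Week 5: opening $6,090.60; interest $45.44 → $6,136.04; payment $691.00; balance $5,445.04
Week 6: opening $5,445.04; interest $45.44 → $5,490.48; payment $691.00; balance $4,799.48
Week 7: opening $4,799.48; interest $45.44 → $4,844.92; payment $691.00; balance $4,153.92
Week 8: opening $4,153.92; interest $45.44 → $4,199.36; payment $691.00; balance $3,508.36
Week 9: opening $3,508.36; interest $45.44 → $3,553.80; payment $691.00; balance $2,862.80
Week 10: opening $2,862.80; interest $45.44 → $2,908.24; payment $691.00; balance $2,217.24
Week 11: opening $2,217.24; interest $45.44 → $2,262.68; payment $691.00; balance $1,571.68
Week 12: opening $1,571.68; interest $45.44 → $1,617.12; payment $691.00; balance $926.12
Week 13: opening $926.12; interest $45.44 → $971.56; payment $691.00; balance $280.56
Week 14: opening $280.56; interest $45.44 → $326.00; payment $326.00; balance $0.00
Total paid: $9,724.39

$9,724.39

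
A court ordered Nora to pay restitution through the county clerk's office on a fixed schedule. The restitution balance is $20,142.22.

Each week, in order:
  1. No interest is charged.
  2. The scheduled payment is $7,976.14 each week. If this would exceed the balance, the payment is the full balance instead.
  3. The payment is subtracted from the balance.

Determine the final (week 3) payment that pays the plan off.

Week 1: opening $20,142.22; payment $7,976.14; balance $12,166.08
Week 2: opening $12,166.08; payment $7,976.14; balance $4,189.94
Week 3: opening $4,189.94; payment $4,189.94; balance $0.00

$4,189.94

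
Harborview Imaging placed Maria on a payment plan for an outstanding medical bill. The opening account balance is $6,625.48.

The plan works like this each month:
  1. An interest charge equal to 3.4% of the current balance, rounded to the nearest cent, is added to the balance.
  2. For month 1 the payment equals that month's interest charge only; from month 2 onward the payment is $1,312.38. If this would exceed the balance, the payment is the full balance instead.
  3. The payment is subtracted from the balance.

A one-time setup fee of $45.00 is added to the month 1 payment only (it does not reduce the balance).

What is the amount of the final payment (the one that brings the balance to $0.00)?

Month 1: $6,625.48 +$225.27 interest = $6,850.75; pay $225.27 (+ $45.00 fee) → $6,625.48
Month 2: $6,625.48 +$225.27 interest = $6,850.75; pay $1,312.38 → $5,538.37
Month 3: $5,538.37 +$188.30 interest = $5,726.67; pay $1,312.38 → $4,414.29
Month 4: $4,414.29 +$150.09 interest = $4,564.38; pay $1,312.38 → $3,252.00
Month 5: $3,252.00 +$110.57 interest = $3,362.57; pay $1,312.38 → $2,050.19
Month 6: $2,050.19 +$69.71 interest = $2,119.90; pay $1,312.38 → $807.52
Month 7: $807.52 +$27.46 interest = $834.98; pay $834.98 → $0.00

$834.98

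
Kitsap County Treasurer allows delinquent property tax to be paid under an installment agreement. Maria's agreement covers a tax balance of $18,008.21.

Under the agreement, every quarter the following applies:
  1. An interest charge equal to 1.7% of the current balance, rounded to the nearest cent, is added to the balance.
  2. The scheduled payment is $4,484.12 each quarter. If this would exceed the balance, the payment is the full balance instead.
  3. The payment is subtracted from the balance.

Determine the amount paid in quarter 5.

$879.99

Quarter 1: opening $18,008.21; interest $306.14 → $18,314.35; payment $4,484.12; balance $13,830.23
Quarter 2: opening $13,830.23; interest $235.11 → $14,065.34; payment $4,484.12; balance $9,581.22
Quarter 3: opening $9,581.22; interest $162.88 → $9,744.10; payment $4,484.12; balance $5,259.98
Quarter 4: opening $5,259.98; interest $89.42 → $5,349.40; payment $4,484.12; balance $865.28
Quarter 5: opening $865.28; interest $14.71 → $879.99; payment $879.99; balance $0.00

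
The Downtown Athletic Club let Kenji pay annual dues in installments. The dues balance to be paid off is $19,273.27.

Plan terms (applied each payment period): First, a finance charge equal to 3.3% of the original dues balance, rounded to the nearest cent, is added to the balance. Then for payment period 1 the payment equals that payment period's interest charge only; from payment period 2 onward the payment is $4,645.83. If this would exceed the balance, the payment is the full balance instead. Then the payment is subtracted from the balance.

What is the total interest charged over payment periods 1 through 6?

$3,816.12

Payment period 1: $19,273.27 +$636.02 interest = $19,909.29; pay $636.02 → $19,273.27
Payment period 2: $19,273.27 +$636.02 interest = $19,909.29; pay $4,645.83 → $15,263.46
Payment period 3: $15,263.46 +$636.02 interest = $15,899.48; pay $4,645.83 → $11,253.65
Payment period 4: $11,253.65 +$636.02 interest = $11,889.67; pay $4,645.83 → $7,243.84
Payment period 5: $7,243.84 +$636.02 interest = $7,879.86; pay $4,645.83 → $3,234.03
Payment period 6: $3,234.03 +$636.02 interest = $3,870.05; pay $3,870.05 → $0.00
Total interest: $636.02 + $636.02 + $636.02 + $636.02 + $636.02 + $636.02 = $3,816.12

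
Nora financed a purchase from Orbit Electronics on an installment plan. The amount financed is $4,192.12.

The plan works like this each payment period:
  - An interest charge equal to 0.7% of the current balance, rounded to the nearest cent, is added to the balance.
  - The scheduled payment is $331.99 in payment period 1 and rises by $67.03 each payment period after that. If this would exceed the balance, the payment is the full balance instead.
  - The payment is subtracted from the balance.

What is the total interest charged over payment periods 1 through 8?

# | Opening | Interest | Payment | End bal
1 | $4,192.12 | $29.34 | $331.99 | $3,889.47
2 | $3,889.47 | $27.23 | $399.02 | $3,517.68
3 | $3,517.68 | $24.62 | $466.05 | $3,076.25
4 | $3,076.25 | $21.53 | $533.08 | $2,564.70
5 | $2,564.70 | $17.95 | $600.11 | $1,982.54
6 | $1,982.54 | $13.88 | $667.14 | $1,329.28
7 | $1,329.28 | $9.30 | $734.17 | $604.41
8 | $604.41 | $4.23 | $608.64 | $0.00
Total interest: $29.34 + $27.23 + $24.62 + $21.53 + $17.95 + $13.88 + $9.30 + $4.23 = $148.08

$148.08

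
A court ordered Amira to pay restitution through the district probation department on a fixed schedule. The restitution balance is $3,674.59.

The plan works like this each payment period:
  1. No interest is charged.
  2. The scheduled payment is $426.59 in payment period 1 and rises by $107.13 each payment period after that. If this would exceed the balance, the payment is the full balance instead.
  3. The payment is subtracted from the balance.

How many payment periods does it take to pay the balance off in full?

Payment period 1: opening $3,674.59; payment $426.59; balance $3,248.00
Payment period 2: opening $3,248.00; payment $533.72; balance $2,714.28
Payment period 3: opening $2,714.28; payment $640.85; balance $2,073.43
Payment period 4: opening $2,073.43; payment $747.98; balance $1,325.45
Payment period 5: opening $1,325.45; payment $855.11; balance $470.34
Payment period 6: opening $470.34; payment $470.34; balance $0.00
Balance reaches $0.00 in payment period 6.

6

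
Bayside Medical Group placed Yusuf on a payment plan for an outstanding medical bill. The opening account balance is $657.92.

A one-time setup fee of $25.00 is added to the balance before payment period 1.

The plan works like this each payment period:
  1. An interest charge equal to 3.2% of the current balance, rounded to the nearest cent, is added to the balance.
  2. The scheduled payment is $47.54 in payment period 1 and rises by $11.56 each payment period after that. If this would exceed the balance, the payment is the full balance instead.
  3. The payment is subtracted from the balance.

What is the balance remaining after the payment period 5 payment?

$426.64

Payment period 1: opening $682.92; interest $21.85 → $704.77; payment $47.54; balance $657.23
Payment period 2: opening $657.23; interest $21.03 → $678.26; payment $59.10; balance $619.16
Payment period 3: opening $619.16; interest $19.81 → $638.97; payment $70.66; balance $568.31
Payment period 4: opening $568.31; interest $18.19 → $586.50; payment $82.22; balance $504.28
Payment period 5: opening $504.28; interest $16.14 → $520.42; payment $93.78; balance $426.64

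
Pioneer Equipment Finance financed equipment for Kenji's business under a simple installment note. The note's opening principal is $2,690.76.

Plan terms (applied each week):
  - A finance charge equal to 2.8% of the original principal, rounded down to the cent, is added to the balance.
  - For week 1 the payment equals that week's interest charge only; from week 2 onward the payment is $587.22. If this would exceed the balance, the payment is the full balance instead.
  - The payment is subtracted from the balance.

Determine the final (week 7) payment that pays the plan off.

Week 1: opening $2,690.76; interest $75.34 → $2,766.10; payment $75.34; balance $2,690.76
Week 2: opening $2,690.76; interest $75.34 → $2,766.10; payment $587.22; balance $2,178.88
Week 3: opening $2,178.88; interest $75.34 → $2,254.22; payment $587.22; balance $1,667.00
Week 4: opening $1,667.00; interest $75.34 → $1,742.34; payment $587.22; balance $1,155.12
Week 5: opening $1,155.12; interest $75.34 → $1,230.46; payment $587.22; balance $643.24
Week 6: opening $643.24; interest $75.34 → $718.58; payment $587.22; balance $131.36
Week 7: opening $131.36; interest $75.34 → $206.70; payment $206.70; balance $0.00

$206.70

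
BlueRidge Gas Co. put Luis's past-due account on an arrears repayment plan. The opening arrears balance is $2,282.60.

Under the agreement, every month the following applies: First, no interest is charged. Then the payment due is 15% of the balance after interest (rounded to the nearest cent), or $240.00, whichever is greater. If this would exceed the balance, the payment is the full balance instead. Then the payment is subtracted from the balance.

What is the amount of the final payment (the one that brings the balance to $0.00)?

Month 1: $2,282.60 − $342.39 → $1,940.21
Month 2: $1,940.21 − $291.03 → $1,649.18
Month 3: $1,649.18 − $247.38 → $1,401.80
Month 4: $1,401.80 − $240.00 → $1,161.80
Month 5: $1,161.80 − $240.00 → $921.80
Month 6: $921.80 − $240.00 → $681.80
Month 7: $681.80 − $240.00 → $441.80
Month 8: $441.80 − $240.00 → $201.80
Month 9: $201.80 − $201.80 → $0.00

$201.80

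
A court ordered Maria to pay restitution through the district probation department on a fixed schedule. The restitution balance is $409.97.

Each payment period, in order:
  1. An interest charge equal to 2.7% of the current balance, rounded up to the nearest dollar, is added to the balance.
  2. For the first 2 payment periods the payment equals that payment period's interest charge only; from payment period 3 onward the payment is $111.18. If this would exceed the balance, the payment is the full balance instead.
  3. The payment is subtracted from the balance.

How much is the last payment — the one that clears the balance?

Payment period 1: $409.97 +$12.00 interest = $421.97; pay $12.00 → $409.97
Payment period 2: $409.97 +$12.00 interest = $421.97; pay $12.00 → $409.97
Payment period 3: $409.97 +$12.00 interest = $421.97; pay $111.18 → $310.79
Payment period 4: $310.79 +$9.00 interest = $319.79; pay $111.18 → $208.61
Payment period 5: $208.61 +$6.00 interest = $214.61; pay $111.18 → $103.43
Payment period 6: $103.43 +$3.00 interest = $106.43; pay $106.43 → $0.00

$106.43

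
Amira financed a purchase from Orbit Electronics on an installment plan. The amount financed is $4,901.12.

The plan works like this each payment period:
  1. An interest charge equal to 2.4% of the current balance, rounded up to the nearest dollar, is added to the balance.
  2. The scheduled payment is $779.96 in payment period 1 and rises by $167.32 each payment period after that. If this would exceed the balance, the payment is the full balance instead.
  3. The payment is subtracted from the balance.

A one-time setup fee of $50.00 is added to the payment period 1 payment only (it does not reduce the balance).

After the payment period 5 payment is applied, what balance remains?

$0.00

# | Opening | Interest | Payment | Fee | End bal
1 | $4,901.12 | $118.00 | $779.96 | $50.00 | $4,239.16
2 | $4,239.16 | $102.00 | $947.28 | — | $3,393.88
3 | $3,393.88 | $82.00 | $1,114.60 | — | $2,361.28
4 | $2,361.28 | $57.00 | $1,281.92 | — | $1,136.36
5 | $1,136.36 | $28.00 | $1,164.36 | — | $0.00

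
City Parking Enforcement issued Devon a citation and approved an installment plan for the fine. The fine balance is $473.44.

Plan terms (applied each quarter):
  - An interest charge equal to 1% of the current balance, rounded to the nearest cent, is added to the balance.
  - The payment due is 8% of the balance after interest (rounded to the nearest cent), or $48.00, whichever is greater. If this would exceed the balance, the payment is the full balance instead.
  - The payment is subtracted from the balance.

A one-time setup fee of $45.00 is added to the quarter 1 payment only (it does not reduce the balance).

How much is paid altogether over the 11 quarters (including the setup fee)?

Quarter 1: opening $473.44; interest $4.73 → $478.17; payment $48.00 (+ $45.00 fee); balance $430.17
Quarter 2: opening $430.17; interest $4.30 → $434.47; payment $48.00; balance $386.47
Quarter 3: opening $386.47; interest $3.86 → $390.33; payment $48.00; balance $342.33
Quarter 4: opening $342.33; interest $3.42 → $345.75; payment $48.00; balance $297.75
Quarter 5: opening $297.75; interest $2.98 → $300.73; payment $48.00; balance $252.73
Quarter 6: opening $252.73; interest $2.53 → $255.26; payment $48.00; balance $207.26
Quarter 7: opening $207.26; interest $2.07 → $209.33; payment $48.00; balance $161.33
Quarter 8: opening $161.33; interest $1.61 → $162.94; payment $48.00; balance $114.94
Quarter 9: opening $114.94; interest $1.15 → $116.09; payment $48.00; balance $68.09
Quarter 10: opening $68.09; interest $0.68 → $68.77; payment $48.00; balance $20.77
Quarter 11: opening $20.77; interest $0.21 → $20.98; payment $20.98; balance $0.00
Total paid: $545.98

$545.98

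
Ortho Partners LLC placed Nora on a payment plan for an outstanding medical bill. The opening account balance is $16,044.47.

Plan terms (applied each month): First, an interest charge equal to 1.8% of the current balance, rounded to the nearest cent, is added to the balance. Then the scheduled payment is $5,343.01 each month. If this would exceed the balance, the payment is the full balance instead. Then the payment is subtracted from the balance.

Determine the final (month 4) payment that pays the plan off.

Month 1: opening $16,044.47; interest $288.80 → $16,333.27; payment $5,343.01; balance $10,990.26
Month 2: opening $10,990.26; interest $197.82 → $11,188.08; payment $5,343.01; balance $5,845.07
Month 3: opening $5,845.07; interest $105.21 → $5,950.28; payment $5,343.01; balance $607.27
Month 4: opening $607.27; interest $10.93 → $618.20; payment $618.20; balance $0.00

$618.20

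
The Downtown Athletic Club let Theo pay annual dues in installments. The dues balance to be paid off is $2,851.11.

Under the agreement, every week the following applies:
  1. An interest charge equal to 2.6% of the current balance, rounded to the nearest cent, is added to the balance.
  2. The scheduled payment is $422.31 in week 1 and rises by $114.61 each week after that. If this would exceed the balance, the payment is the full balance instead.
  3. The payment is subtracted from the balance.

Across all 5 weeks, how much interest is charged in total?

Week 1: $2,851.11 +$74.13 interest = $2,925.24; pay $422.31 → $2,502.93
Week 2: $2,502.93 +$65.08 interest = $2,568.01; pay $536.92 → $2,031.09
Week 3: $2,031.09 +$52.81 interest = $2,083.90; pay $651.53 → $1,432.37
Week 4: $1,432.37 +$37.24 interest = $1,469.61; pay $766.14 → $703.47
Week 5: $703.47 +$18.29 interest = $721.76; pay $721.76 → $0.00
Total interest: $74.13 + $65.08 + $52.81 + $37.24 + $18.29 = $247.55

$247.55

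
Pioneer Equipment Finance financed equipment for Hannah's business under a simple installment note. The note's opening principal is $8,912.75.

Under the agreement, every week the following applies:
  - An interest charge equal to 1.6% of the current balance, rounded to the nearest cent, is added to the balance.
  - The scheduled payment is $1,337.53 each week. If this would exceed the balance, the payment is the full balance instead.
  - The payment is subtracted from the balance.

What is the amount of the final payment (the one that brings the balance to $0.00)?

$138.05

# | Opening | Interest | Payment | End bal
1 | $8,912.75 | $142.60 | $1,337.53 | $7,717.82
2 | $7,717.82 | $123.49 | $1,337.53 | $6,503.78
3 | $6,503.78 | $104.06 | $1,337.53 | $5,270.31
4 | $5,270.31 | $84.32 | $1,337.53 | $4,017.10
5 | $4,017.10 | $64.27 | $1,337.53 | $2,743.84
6 | $2,743.84 | $43.90 | $1,337.53 | $1,450.21
7 | $1,450.21 | $23.20 | $1,337.53 | $135.88
8 | $135.88 | $2.17 | $138.05 | $0.00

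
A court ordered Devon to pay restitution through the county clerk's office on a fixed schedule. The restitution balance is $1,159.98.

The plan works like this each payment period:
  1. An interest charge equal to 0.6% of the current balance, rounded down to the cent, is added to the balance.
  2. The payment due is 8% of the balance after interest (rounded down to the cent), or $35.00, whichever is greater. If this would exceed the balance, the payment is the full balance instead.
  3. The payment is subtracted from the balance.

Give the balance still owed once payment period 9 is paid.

$577.99

Payment period 1: $1,159.98 +$6.95 interest = $1,166.93; pay $93.35 → $1,073.58
Payment period 2: $1,073.58 +$6.44 interest = $1,080.02; pay $86.40 → $993.62
Payment period 3: $993.62 +$5.96 interest = $999.58; pay $79.96 → $919.62
Payment period 4: $919.62 +$5.51 interest = $925.13; pay $74.01 → $851.12
Payment period 5: $851.12 +$5.10 interest = $856.22; pay $68.49 → $787.73
Payment period 6: $787.73 +$4.72 interest = $792.45; pay $63.39 → $729.06
Payment period 7: $729.06 +$4.37 interest = $733.43; pay $58.67 → $674.76
Payment period 8: $674.76 +$4.04 interest = $678.80; pay $54.30 → $624.50
Payment period 9: $624.50 +$3.74 interest = $628.24; pay $50.25 → $577.99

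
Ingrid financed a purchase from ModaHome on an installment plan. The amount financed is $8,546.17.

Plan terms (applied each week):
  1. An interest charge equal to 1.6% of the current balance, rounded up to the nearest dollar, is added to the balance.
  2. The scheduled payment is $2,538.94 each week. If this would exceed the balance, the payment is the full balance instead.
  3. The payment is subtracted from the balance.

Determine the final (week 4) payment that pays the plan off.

$1,245.35

Week 1: $8,546.17 +$137.00 interest = $8,683.17; pay $2,538.94 → $6,144.23
Week 2: $6,144.23 +$99.00 interest = $6,243.23; pay $2,538.94 → $3,704.29
Week 3: $3,704.29 +$60.00 interest = $3,764.29; pay $2,538.94 → $1,225.35
Week 4: $1,225.35 +$20.00 interest = $1,245.35; pay $1,245.35 → $0.00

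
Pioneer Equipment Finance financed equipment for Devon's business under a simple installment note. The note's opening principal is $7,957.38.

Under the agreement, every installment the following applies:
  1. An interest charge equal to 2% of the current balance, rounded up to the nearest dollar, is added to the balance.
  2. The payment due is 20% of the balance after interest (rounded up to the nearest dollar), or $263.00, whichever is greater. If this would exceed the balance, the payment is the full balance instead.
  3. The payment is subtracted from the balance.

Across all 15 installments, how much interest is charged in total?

Installment 1: opening $7,957.38; interest $160.00 → $8,117.38; payment $1,624.00; balance $6,493.38
Installment 2: opening $6,493.38; interest $130.00 → $6,623.38; payment $1,325.00; balance $5,298.38
Installment 3: opening $5,298.38; interest $106.00 → $5,404.38; payment $1,081.00; balance $4,323.38
Installment 4: opening $4,323.38; interest $87.00 → $4,410.38; payment $883.00; balance $3,527.38
Installment 5: opening $3,527.38; interest $71.00 → $3,598.38; payment $720.00; balance $2,878.38
Installment 6: opening $2,878.38; interest $58.00 → $2,936.38; payment $588.00; balance $2,348.38
Installment 7: opening $2,348.38; interest $47.00 → $2,395.38; payment $480.00; balance $1,915.38
Installment 8: opening $1,915.38; interest $39.00 → $1,954.38; payment $391.00; balance $1,563.38
Installment 9: opening $1,563.38; interest $32.00 → $1,595.38; payment $320.00; balance $1,275.38
Installment 10: opening $1,275.38; interest $26.00 → $1,301.38; payment $263.00; balance $1,038.38
Installment 11: opening $1,038.38; interest $21.00 → $1,059.38; payment $263.00; balance $796.38
Installment 12: opening $796.38; interest $16.00 → $812.38; payment $263.00; balance $549.38
Installment 13: opening $549.38; interest $11.00 → $560.38; payment $263.00; balance $297.38
Installment 14: opening $297.38; interest $6.00 → $303.38; payment $263.00; balance $40.38
Installment 15: opening $40.38; interest $1.00 → $41.38; payment $41.38; balance $0.00
Total interest: $160.00 + $130.00 + $106.00 + $87.00 + $71.00 + $58.00 + $47.00 + $39.00 + $32.00 + $26.00 + $21.00 + $16.00 + $11.00 + $6.00 + $1.00 = $811.00

$811.00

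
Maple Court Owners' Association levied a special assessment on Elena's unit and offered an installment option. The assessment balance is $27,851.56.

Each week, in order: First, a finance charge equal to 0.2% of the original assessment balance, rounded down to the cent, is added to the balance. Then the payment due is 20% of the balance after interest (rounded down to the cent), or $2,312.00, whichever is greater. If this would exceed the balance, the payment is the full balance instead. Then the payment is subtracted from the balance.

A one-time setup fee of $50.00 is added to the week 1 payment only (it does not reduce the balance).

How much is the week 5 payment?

$2,319.05

Week 1: opening $27,851.56; interest $55.70 → $27,907.26; payment $5,581.45 (+ $50.00 fee); balance $22,325.81
Week 2: opening $22,325.81; interest $55.70 → $22,381.51; payment $4,476.30; balance $17,905.21
Week 3: opening $17,905.21; interest $55.70 → $17,960.91; payment $3,592.18; balance $14,368.73
Week 4: opening $14,368.73; interest $55.70 → $14,424.43; payment $2,884.88; balance $11,539.55
Week 5: opening $11,539.55; interest $55.70 → $11,595.25; payment $2,319.05; balance $9,276.20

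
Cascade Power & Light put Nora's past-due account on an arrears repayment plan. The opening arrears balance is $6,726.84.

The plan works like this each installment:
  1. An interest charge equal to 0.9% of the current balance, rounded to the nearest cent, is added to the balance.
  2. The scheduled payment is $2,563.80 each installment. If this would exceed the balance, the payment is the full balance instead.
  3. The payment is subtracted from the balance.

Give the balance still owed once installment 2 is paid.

$1,697.79

# | Opening | Interest | Payment | End bal
1 | $6,726.84 | $60.54 | $2,563.80 | $4,223.58
2 | $4,223.58 | $38.01 | $2,563.80 | $1,697.79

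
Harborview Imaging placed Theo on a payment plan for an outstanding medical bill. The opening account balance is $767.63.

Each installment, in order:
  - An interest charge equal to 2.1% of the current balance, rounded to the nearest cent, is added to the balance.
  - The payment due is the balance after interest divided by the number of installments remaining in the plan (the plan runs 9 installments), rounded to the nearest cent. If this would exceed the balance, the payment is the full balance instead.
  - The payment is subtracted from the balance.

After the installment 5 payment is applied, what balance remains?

$378.53

Installment 1: opening $767.63; interest $16.12 → $783.75; payment $87.08; balance $696.67
Installment 2: opening $696.67; interest $14.63 → $711.30; payment $88.91; balance $622.39
Installment 3: opening $622.39; interest $13.07 → $635.46; payment $90.78; balance $544.68
Installment 4: opening $544.68; interest $11.44 → $556.12; payment $92.69; balance $463.43
Installment 5: opening $463.43; interest $9.73 → $473.16; payment $94.63; balance $378.53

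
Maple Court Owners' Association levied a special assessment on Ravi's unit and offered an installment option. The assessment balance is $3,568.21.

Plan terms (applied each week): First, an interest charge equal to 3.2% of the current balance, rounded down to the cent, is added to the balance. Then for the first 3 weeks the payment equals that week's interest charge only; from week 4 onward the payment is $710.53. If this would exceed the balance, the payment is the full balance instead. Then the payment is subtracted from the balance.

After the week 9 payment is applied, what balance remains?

Week 1: opening $3,568.21; interest $114.18 → $3,682.39; payment $114.18; balance $3,568.21
Week 2: opening $3,568.21; interest $114.18 → $3,682.39; payment $114.18; balance $3,568.21
Week 3: opening $3,568.21; interest $114.18 → $3,682.39; payment $114.18; balance $3,568.21
Week 4: opening $3,568.21; interest $114.18 → $3,682.39; payment $710.53; balance $2,971.86
Week 5: opening $2,971.86; interest $95.09 → $3,066.95; payment $710.53; balance $2,356.42
Week 6: opening $2,356.42; interest $75.40 → $2,431.82; payment $710.53; balance $1,721.29
Week 7: opening $1,721.29; interest $55.08 → $1,776.37; payment $710.53; balance $1,065.84
Week 8: opening $1,065.84; interest $34.10 → $1,099.94; payment $710.53; balance $389.41
Week 9: opening $389.41; interest $12.46 → $401.87; payment $401.87; balance $0.00

$0.00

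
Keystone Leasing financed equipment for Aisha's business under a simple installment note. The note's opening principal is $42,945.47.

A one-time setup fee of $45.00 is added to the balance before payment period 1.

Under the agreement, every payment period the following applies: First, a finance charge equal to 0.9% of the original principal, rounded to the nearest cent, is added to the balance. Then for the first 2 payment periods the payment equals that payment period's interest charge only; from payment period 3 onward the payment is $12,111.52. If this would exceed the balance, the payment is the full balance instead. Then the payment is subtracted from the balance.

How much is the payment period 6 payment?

Payment period 1: $42,990.47 +$386.51 interest = $43,376.98; pay $386.51 → $42,990.47
Payment period 2: $42,990.47 +$386.51 interest = $43,376.98; pay $386.51 → $42,990.47
Payment period 3: $42,990.47 +$386.51 interest = $43,376.98; pay $12,111.52 → $31,265.46
Payment period 4: $31,265.46 +$386.51 interest = $31,651.97; pay $12,111.52 → $19,540.45
Payment period 5: $19,540.45 +$386.51 interest = $19,926.96; pay $12,111.52 → $7,815.44
Payment period 6: $7,815.44 +$386.51 interest = $8,201.95; pay $8,201.95 → $0.00

$8,201.95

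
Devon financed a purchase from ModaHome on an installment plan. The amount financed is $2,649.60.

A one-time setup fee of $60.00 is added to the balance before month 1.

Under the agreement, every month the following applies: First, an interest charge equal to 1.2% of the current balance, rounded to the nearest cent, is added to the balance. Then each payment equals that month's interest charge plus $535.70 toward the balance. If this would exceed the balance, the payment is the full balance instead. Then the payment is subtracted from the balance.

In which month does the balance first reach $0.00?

Month 1: opening $2,709.60; interest $32.52 → $2,742.12; payment $568.22; balance $2,173.90
Month 2: opening $2,173.90; interest $26.09 → $2,199.99; payment $561.79; balance $1,638.20
Month 3: opening $1,638.20; interest $19.66 → $1,657.86; payment $555.36; balance $1,102.50
Month 4: opening $1,102.50; interest $13.23 → $1,115.73; payment $548.93; balance $566.80
Month 5: opening $566.80; interest $6.80 → $573.60; payment $542.50; balance $31.10
Month 6: opening $31.10; interest $0.37 → $31.47; payment $31.47; balance $0.00
Balance reaches $0.00 in month 6.

6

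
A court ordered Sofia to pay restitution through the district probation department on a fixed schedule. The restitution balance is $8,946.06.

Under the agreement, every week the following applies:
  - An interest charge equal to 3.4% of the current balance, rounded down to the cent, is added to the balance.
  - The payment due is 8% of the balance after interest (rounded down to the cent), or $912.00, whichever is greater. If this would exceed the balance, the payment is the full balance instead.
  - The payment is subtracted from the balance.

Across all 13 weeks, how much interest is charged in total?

# | Opening | Interest | Payment | End bal
1 | $8,946.06 | $304.16 | $912.00 | $8,338.22
2 | $8,338.22 | $283.49 | $912.00 | $7,709.71
3 | $7,709.71 | $262.13 | $912.00 | $7,059.84
4 | $7,059.84 | $240.03 | $912.00 | $6,387.87
5 | $6,387.87 | $217.18 | $912.00 | $5,693.05
6 | $5,693.05 | $193.56 | $912.00 | $4,974.61
7 | $4,974.61 | $169.13 | $912.00 | $4,231.74
8 | $4,231.74 | $143.87 | $912.00 | $3,463.61
9 | $3,463.61 | $117.76 | $912.00 | $2,669.37
10 | $2,669.37 | $90.75 | $912.00 | $1,848.12
11 | $1,848.12 | $62.83 | $912.00 | $998.95
12 | $998.95 | $33.96 | $912.00 | $120.91
13 | $120.91 | $4.11 | $125.02 | $0.00
Total interest: $304.16 + $283.49 + $262.13 + $240.03 + $217.18 + $193.56 + $169.13 + $143.87 + $117.76 + $90.75 + $62.83 + $33.96 + $4.11 = $2,122.96

$2,122.96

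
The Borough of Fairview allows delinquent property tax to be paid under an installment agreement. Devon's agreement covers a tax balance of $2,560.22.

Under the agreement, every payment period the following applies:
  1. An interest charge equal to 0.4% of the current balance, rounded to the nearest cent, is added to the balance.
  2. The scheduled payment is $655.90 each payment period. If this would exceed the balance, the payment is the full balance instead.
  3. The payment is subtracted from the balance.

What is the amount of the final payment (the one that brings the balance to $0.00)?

Payment period 1: $2,560.22 +$10.24 interest = $2,570.46; pay $655.90 → $1,914.56
Payment period 2: $1,914.56 +$7.66 interest = $1,922.22; pay $655.90 → $1,266.32
Payment period 3: $1,266.32 +$5.07 interest = $1,271.39; pay $655.90 → $615.49
Payment period 4: $615.49 +$2.46 interest = $617.95; pay $617.95 → $0.00

$617.95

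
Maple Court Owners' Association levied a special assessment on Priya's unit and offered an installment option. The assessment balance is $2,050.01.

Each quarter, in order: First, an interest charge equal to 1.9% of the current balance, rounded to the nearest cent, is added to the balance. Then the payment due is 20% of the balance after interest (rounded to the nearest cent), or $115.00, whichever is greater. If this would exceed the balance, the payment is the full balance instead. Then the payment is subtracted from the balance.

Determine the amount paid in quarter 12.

Quarter 1: opening $2,050.01; interest $38.95 → $2,088.96; payment $417.79; balance $1,671.17
Quarter 2: opening $1,671.17; interest $31.75 → $1,702.92; payment $340.58; balance $1,362.34
Quarter 3: opening $1,362.34; interest $25.88 → $1,388.22; payment $277.64; balance $1,110.58
Quarter 4: opening $1,110.58; interest $21.10 → $1,131.68; payment $226.34; balance $905.34
Quarter 5: opening $905.34; interest $17.20 → $922.54; payment $184.51; balance $738.03
Quarter 6: opening $738.03; interest $14.02 → $752.05; payment $150.41; balance $601.64
Quarter 7: opening $601.64; interest $11.43 → $613.07; payment $122.61; balance $490.46
Quarter 8: opening $490.46; interest $9.32 → $499.78; payment $115.00; balance $384.78
Quarter 9: opening $384.78; interest $7.31 → $392.09; payment $115.00; balance $277.09
Quarter 10: opening $277.09; interest $5.26 → $282.35; payment $115.00; balance $167.35
Quarter 11: opening $167.35; interest $3.18 → $170.53; payment $115.00; balance $55.53
Quarter 12: opening $55.53; interest $1.06 → $56.59; payment $56.59; balance $0.00

$56.59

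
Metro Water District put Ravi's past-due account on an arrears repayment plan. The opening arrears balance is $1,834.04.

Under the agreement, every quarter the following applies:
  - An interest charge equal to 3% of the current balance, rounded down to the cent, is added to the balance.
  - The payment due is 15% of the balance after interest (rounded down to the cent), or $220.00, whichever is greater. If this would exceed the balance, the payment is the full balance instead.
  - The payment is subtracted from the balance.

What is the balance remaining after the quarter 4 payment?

Quarter 1: $1,834.04 +$55.02 interest = $1,889.06; pay $283.35 → $1,605.71
Quarter 2: $1,605.71 +$48.17 interest = $1,653.88; pay $248.08 → $1,405.80
Quarter 3: $1,405.80 +$42.17 interest = $1,447.97; pay $220.00 → $1,227.97
Quarter 4: $1,227.97 +$36.83 interest = $1,264.80; pay $220.00 → $1,044.80

$1,044.80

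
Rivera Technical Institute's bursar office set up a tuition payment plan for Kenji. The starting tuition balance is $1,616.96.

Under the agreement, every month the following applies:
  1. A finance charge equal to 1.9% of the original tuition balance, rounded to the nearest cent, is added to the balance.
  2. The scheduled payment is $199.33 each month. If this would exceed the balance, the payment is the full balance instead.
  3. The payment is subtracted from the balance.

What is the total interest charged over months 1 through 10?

$307.20

Month 1: opening $1,616.96; interest $30.72 → $1,647.68; payment $199.33; balance $1,448.35
Month 2: opening $1,448.35; interest $30.72 → $1,479.07; payment $199.33; balance $1,279.74
Month 3: opening $1,279.74; interest $30.72 → $1,310.46; payment $199.33; balance $1,111.13
Month 4: opening $1,111.13; interest $30.72 → $1,141.85; payment $199.33; balance $942.52
Month 5: opening $942.52; interest $30.72 → $973.24; payment $199.33; balance $773.91
Month 6: opening $773.91; interest $30.72 → $804.63; payment $199.33; balance $605.30
Month 7: opening $605.30; interest $30.72 → $636.02; payment $199.33; balance $436.69
Month 8: opening $436.69; interest $30.72 → $467.41; payment $199.33; balance $268.08
Month 9: opening $268.08; interest $30.72 → $298.80; payment $199.33; balance $99.47
Month 10: opening $99.47; interest $30.72 → $130.19; payment $130.19; balance $0.00
Total interest: $30.72 + $30.72 + $30.72 + $30.72 + $30.72 + $30.72 + $30.72 + $30.72 + $30.72 + $30.72 = $307.20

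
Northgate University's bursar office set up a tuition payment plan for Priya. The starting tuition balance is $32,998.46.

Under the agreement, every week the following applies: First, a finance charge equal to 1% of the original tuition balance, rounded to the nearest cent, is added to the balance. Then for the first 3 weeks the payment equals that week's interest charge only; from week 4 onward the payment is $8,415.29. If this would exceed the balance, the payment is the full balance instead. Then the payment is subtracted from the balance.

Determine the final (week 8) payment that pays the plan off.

Week 1: opening $32,998.46; interest $329.98 → $33,328.44; payment $329.98; balance $32,998.46
Week 2: opening $32,998.46; interest $329.98 → $33,328.44; payment $329.98; balance $32,998.46
Week 3: opening $32,998.46; interest $329.98 → $33,328.44; payment $329.98; balance $32,998.46
Week 4: opening $32,998.46; interest $329.98 → $33,328.44; payment $8,415.29; balance $24,913.15
Week 5: opening $24,913.15; interest $329.98 → $25,243.13; payment $8,415.29; balance $16,827.84
Week 6: opening $16,827.84; interest $329.98 → $17,157.82; payment $8,415.29; balance $8,742.53
Week 7: opening $8,742.53; interest $329.98 → $9,072.51; payment $8,415.29; balance $657.22
Week 8: opening $657.22; interest $329.98 → $987.20; payment $987.20; balance $0.00

$987.20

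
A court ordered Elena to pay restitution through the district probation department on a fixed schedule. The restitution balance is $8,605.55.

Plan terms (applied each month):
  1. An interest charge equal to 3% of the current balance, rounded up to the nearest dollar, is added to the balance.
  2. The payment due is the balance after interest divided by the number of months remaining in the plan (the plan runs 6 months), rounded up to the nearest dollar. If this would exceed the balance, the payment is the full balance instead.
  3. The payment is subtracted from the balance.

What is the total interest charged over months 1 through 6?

$953.00

Month 1: opening $8,605.55; interest $259.00 → $8,864.55; payment $1,478.00; balance $7,386.55
Month 2: opening $7,386.55; interest $222.00 → $7,608.55; payment $1,522.00; balance $6,086.55
Month 3: opening $6,086.55; interest $183.00 → $6,269.55; payment $1,568.00; balance $4,701.55
Month 4: opening $4,701.55; interest $142.00 → $4,843.55; payment $1,615.00; balance $3,228.55
Month 5: opening $3,228.55; interest $97.00 → $3,325.55; payment $1,663.00; balance $1,662.55
Month 6: opening $1,662.55; interest $50.00 → $1,712.55; payment $1,712.55; balance $0.00
Total interest: $259.00 + $222.00 + $183.00 + $142.00 + $97.00 + $50.00 = $953.00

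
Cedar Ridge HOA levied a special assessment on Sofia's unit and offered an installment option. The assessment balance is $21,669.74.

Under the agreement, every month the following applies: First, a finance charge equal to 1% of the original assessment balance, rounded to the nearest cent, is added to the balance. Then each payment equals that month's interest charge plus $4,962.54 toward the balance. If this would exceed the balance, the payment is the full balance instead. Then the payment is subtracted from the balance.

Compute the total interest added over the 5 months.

Month 1: $21,669.74 +$216.70 interest = $21,886.44; pay $5,179.24 → $16,707.20
Month 2: $16,707.20 +$216.70 interest = $16,923.90; pay $5,179.24 → $11,744.66
Month 3: $11,744.66 +$216.70 interest = $11,961.36; pay $5,179.24 → $6,782.12
Month 4: $6,782.12 +$216.70 interest = $6,998.82; pay $5,179.24 → $1,819.58
Month 5: $1,819.58 +$216.70 interest = $2,036.28; pay $2,036.28 → $0.00
Total interest: $216.70 + $216.70 + $216.70 + $216.70 + $216.70 = $1,083.50

$1,083.50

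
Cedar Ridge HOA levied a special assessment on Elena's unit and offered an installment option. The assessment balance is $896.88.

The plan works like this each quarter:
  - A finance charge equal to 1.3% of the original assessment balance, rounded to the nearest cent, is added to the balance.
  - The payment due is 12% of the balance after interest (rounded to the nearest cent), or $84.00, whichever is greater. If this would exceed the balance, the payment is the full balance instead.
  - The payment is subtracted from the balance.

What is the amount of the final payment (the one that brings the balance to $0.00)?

Quarter 1: opening $896.88; interest $11.66 → $908.54; payment $109.02; balance $799.52
Quarter 2: opening $799.52; interest $11.66 → $811.18; payment $97.34; balance $713.84
Quarter 3: opening $713.84; interest $11.66 → $725.50; payment $87.06; balance $638.44
Quarter 4: opening $638.44; interest $11.66 → $650.10; payment $84.00; balance $566.10
Quarter 5: opening $566.10; interest $11.66 → $577.76; payment $84.00; balance $493.76
Quarter 6: opening $493.76; interest $11.66 → $505.42; payment $84.00; balance $421.42
Quarter 7: opening $421.42; interest $11.66 → $433.08; payment $84.00; balance $349.08
Quarter 8: opening $349.08; interest $11.66 → $360.74; payment $84.00; balance $276.74
Quarter 9: opening $276.74; interest $11.66 → $288.40; payment $84.00; balance $204.40
Quarter 10: opening $204.40; interest $11.66 → $216.06; payment $84.00; balance $132.06
Quarter 11: opening $132.06; interest $11.66 → $143.72; payment $84.00; balance $59.72
Quarter 12: opening $59.72; interest $11.66 → $71.38; payment $71.38; balance $0.00

$71.38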